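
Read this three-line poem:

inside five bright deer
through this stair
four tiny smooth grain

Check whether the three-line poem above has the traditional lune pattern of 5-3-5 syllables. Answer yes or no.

Yes

Line 1: inside(2) + five(1) + bright(1) + deer(1) = 5 ✓
Line 2: through(1) + this(1) + stair(1) = 3 ✓
Line 3: four(1) + tiny(2) + smooth(1) + grain(1) = 5 ✓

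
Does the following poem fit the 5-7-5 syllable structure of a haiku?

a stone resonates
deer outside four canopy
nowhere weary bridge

Line 1: "a stone resonates": 1+1+3 = 5 ✓
Line 2: "deer outside four canopy": 1+2+1+3 = 7 ✓
Line 3: "nowhere weary bridge": 2+2+1 = 5 ✓

Yes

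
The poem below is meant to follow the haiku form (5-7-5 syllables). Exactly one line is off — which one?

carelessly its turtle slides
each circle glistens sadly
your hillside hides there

The first line

Line 1: carelessly(3) + its(1) + turtle(2) + slides(1) = 7 (expected 5)
Line 2: each(1) + circle(2) + glistens(2) + sadly(2) = 7 ✓
Line 3: your(1) + hillside(2) + hides(1) + there(1) = 5 ✓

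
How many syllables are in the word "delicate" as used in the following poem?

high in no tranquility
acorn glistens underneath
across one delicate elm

"delicate" has 3 syllables.

3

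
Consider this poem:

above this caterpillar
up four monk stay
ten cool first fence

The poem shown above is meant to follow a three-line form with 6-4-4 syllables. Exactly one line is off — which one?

The first line

Line 1: above(2) + this(1) + caterpillar(4) = 7 (expected 6)
Line 2: up(1) + four(1) + monk(1) + stay(1) = 4 ✓
Line 3: ten(1) + cool(1) + first(1) + fence(1) = 4 ✓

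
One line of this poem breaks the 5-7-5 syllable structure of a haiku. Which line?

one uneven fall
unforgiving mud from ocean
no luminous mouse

Line 1: "one uneven fall": 1+3+1 = 5 ✓
Line 2: "unforgiving mud from ocean": 4+1+1+2 = 8 (expected 7)
Line 3: "no luminous mouse": 1+3+1 = 5 ✓

Line 2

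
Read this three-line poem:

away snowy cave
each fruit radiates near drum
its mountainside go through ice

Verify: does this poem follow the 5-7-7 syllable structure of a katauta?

Yes

Line 1: away (2), snowy (2), cave (1) → 5 ✓
Line 2: each (1), fruit (1), radiates (3), near (1), drum (1) → 7 ✓
Line 3: its (1), mountainside (3), go (1), through (1), ice (1) → 7 ✓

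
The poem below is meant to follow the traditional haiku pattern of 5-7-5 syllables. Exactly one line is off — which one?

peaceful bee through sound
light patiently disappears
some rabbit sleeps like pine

Line 1: "peaceful bee through sound": 2+1+1+1 = 5 ✓
Line 2: "light patiently disappears": 1+3+3 = 7 ✓
Line 3: "some rabbit sleeps like pine": 1+2+1+1+1 = 6 (expected 5)

The third line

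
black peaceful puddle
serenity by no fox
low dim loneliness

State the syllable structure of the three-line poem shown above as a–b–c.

5–7–5

Line 1: black(1) + peaceful(2) + puddle(2) = 5
Line 2: serenity(4) + by(1) + no(1) + fox(1) = 7
Line 3: low(1) + dim(1) + loneliness(3) = 5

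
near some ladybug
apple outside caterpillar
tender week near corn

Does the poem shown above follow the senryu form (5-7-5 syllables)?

Line 1: "near some ladybug": 1+1+3 = 5 ✓
Line 2: "apple outside caterpillar": 2+2+4 = 8 (expected 7)
Line 3: "tender week near corn": 2+1+1+1 = 5 ✓

No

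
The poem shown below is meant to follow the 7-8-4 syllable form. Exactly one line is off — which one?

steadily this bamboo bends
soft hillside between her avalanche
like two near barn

Line 1: steadily(3) + this(1) + bamboo(2) + bends(1) = 7 ✓
Line 2: soft(1) + hillside(2) + between(2) + her(1) + avalanche(3) = 9 (expected 8)
Line 3: like(1) + two(1) + near(1) + barn(1) = 4 ✓

Line 2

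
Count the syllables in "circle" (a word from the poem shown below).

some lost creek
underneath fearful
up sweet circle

2

"circle" has 2 syllables.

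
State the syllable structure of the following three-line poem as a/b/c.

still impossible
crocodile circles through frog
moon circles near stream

Line 1: "still impossible": 1+4 = 5
Line 2: "crocodile circles through frog": 3+2+1+1 = 7
Line 3: "moon circles near stream": 1+2+1+1 = 5

5/7/5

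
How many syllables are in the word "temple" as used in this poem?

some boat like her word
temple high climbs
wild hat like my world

2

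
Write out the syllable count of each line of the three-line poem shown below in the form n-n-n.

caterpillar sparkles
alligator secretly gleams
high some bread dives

6-8-4

Line 1: caterpillar (4), sparkles (2) → 6
Line 2: alligator (4), secretly (3), gleams (1) → 8
Line 3: high (1), some (1), bread (1), dives (1) → 4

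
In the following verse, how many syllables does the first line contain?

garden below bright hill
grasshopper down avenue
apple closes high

The first line: garden (2), below (2), bright (1), hill (1) → 6

6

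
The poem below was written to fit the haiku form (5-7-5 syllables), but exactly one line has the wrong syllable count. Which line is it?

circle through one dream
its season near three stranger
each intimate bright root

The third line

Line 1: "circle through one dream": 2+1+1+1 = 5 ✓
Line 2: "its season near three stranger": 1+2+1+1+2 = 7 ✓
Line 3: "each intimate bright root": 1+3+1+1 = 6 (expected 5)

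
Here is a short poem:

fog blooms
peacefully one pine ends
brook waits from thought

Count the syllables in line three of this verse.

Line three: "brook waits from thought": 1+1+1+1 = 4

4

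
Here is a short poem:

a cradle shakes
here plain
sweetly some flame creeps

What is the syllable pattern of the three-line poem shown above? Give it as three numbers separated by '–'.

4–2–5

Line 1: "a cradle shakes": 1+2+1 = 4
Line 2: "here plain": 1+1 = 2
Line 3: "sweetly some flame creeps": 2+1+1+1 = 5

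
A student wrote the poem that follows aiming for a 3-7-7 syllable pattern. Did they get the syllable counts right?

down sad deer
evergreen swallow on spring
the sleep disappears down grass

Yes

Line 1: down (1), sad (1), deer (1) → 3 ✓
Line 2: evergreen (3), swallow (2), on (1), spring (1) → 7 ✓
Line 3: the (1), sleep (1), disappears (3), down (1), grass (1) → 7 ✓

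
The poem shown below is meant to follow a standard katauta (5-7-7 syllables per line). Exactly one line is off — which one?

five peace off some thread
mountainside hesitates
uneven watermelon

The second line

Line 1: five(1) + peace(1) + off(1) + some(1) + thread(1) = 5 ✓
Line 2: mountainside(3) + hesitates(3) = 6 (expected 7)
Line 3: uneven(3) + watermelon(4) = 7 ✓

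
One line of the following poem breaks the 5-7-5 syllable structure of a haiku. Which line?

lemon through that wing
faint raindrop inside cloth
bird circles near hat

Line 1: lemon(2) + through(1) + that(1) + wing(1) = 5 ✓
Line 2: faint(1) + raindrop(2) + inside(2) + cloth(1) = 6 (expected 7)
Line 3: bird(1) + circles(2) + near(1) + hat(1) = 5 ✓

The second line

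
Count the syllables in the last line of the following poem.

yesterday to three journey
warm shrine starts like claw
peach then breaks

3

The last line: peach(1) + then(1) + breaks(1) = 3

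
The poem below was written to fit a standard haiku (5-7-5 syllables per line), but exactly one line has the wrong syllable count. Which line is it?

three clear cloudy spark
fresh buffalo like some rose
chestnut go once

Line 1: three (1), clear (1), cloudy (2), spark (1) → 5 ✓
Line 2: fresh (1), buffalo (3), like (1), some (1), rose (1) → 7 ✓
Line 3: chestnut (2), go (1), once (1) → 4 (expected 5)

Line 3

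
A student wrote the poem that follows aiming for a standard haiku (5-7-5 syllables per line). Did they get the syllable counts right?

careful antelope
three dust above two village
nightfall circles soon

Yes

Line 1: careful(2) + antelope(3) = 5 ✓
Line 2: three(1) + dust(1) + above(2) + two(1) + village(2) = 7 ✓
Line 3: nightfall(2) + circles(2) + soon(1) = 5 ✓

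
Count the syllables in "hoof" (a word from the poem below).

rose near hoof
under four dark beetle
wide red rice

1

"hoof" has 1 syllable.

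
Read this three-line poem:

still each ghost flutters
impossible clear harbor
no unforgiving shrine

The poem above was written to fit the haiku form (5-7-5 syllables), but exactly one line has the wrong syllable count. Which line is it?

Line 3

Line 1: still (1), each (1), ghost (1), flutters (2) → 5 ✓
Line 2: impossible (4), clear (1), harbor (2) → 7 ✓
Line 3: no (1), unforgiving (4), shrine (1) → 6 (expected 5)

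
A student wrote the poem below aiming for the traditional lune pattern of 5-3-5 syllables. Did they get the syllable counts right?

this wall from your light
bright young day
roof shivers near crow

Yes

Line 1: this(1) + wall(1) + from(1) + your(1) + light(1) = 5 ✓
Line 2: bright(1) + young(1) + day(1) = 3 ✓
Line 3: roof(1) + shivers(2) + near(1) + crow(1) = 5 ✓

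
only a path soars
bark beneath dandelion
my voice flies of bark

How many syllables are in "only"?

2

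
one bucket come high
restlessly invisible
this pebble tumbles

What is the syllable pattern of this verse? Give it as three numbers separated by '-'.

Line 1: "one bucket come high": 1+2+1+1 = 5
Line 2: "restlessly invisible": 3+4 = 7
Line 3: "this pebble tumbles": 1+2+2 = 5

5-7-5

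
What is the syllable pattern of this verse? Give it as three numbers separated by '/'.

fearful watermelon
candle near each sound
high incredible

Line 1: fearful (2), watermelon (4) → 6
Line 2: candle (2), near (1), each (1), sound (1) → 5
Line 3: high (1), incredible (4) → 5

6/5/5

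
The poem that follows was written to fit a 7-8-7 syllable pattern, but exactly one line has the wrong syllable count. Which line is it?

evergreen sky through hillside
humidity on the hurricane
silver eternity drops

Line 1: evergreen(3) + sky(1) + through(1) + hillside(2) = 7 ✓
Line 2: humidity(4) + on(1) + the(1) + hurricane(3) = 9 (expected 8)
Line 3: silver(2) + eternity(4) + drops(1) = 7 ✓

Line 2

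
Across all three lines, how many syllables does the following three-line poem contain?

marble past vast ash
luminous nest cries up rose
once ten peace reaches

17

Line 1: marble(2) + past(1) + vast(1) + ash(1) = 5
Line 2: luminous(3) + nest(1) + cries(1) + up(1) + rose(1) = 7
Line 3: once(1) + ten(1) + peace(1) + reaches(2) = 5
Total: 5 + 7 + 5 = 17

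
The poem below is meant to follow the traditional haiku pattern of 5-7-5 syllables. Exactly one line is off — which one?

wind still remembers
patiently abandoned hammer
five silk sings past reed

The second line

Line 1: wind(1) + still(1) + remembers(3) = 5 ✓
Line 2: patiently(3) + abandoned(3) + hammer(2) = 8 (expected 7)
Line 3: five(1) + silk(1) + sings(1) + past(1) + reed(1) = 5 ✓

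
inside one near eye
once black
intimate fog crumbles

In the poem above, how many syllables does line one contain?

5

Line one: "inside one near eye": 2+1+1+1 = 5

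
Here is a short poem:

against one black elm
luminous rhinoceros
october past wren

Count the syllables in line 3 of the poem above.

5

Line 3: october(3) + past(1) + wren(1) = 5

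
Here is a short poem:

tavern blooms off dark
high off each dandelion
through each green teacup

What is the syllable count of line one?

5

Line one: tavern(2) + blooms(1) + off(1) + dark(1) = 5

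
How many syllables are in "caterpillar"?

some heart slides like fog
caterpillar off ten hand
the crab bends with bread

4

"caterpillar" has 4 syllables.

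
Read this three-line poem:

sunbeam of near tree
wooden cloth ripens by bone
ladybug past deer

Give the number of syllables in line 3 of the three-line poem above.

5

Line 3: "ladybug past deer": 3+1+1 = 5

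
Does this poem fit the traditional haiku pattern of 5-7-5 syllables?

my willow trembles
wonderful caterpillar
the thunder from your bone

No

Line 1: "my willow trembles": 1+2+2 = 5 ✓
Line 2: "wonderful caterpillar": 3+4 = 7 ✓
Line 3: "the thunder from your bone": 1+2+1+1+1 = 6 (expected 5)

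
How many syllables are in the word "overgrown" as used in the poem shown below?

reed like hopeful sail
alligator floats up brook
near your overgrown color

3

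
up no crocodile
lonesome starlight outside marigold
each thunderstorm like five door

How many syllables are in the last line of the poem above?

7

The last line: each (1), thunderstorm (3), like (1), five (1), door (1) → 7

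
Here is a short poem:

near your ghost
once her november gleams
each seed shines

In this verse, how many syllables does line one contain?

3

Line one: near (1), your (1), ghost (1) → 3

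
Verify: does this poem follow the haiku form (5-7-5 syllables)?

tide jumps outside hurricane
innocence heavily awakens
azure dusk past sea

No

Line 1: tide (1), jumps (1), outside (2), hurricane (3) → 7 (expected 5)
Line 2: innocence (3), heavily (3), awakens (3) → 9 (expected 7)
Line 3: azure (2), dusk (1), past (1), sea (1) → 5 ✓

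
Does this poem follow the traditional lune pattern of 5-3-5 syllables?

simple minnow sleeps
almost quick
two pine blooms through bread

Yes

Line 1: "simple minnow sleeps": 2+2+1 = 5 ✓
Line 2: "almost quick": 2+1 = 3 ✓
Line 3: "two pine blooms through bread": 1+1+1+1+1 = 5 ✓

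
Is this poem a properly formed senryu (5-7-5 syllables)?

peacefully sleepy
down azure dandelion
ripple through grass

No

Line 1: peacefully(3) + sleepy(2) = 5 ✓
Line 2: down(1) + azure(2) + dandelion(4) = 7 ✓
Line 3: ripple(2) + through(1) + grass(1) = 4 (expected 5)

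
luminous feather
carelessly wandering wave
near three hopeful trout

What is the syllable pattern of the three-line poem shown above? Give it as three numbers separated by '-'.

5-7-5

Line 1: luminous(3) + feather(2) = 5
Line 2: carelessly(3) + wandering(3) + wave(1) = 7
Line 3: near(1) + three(1) + hopeful(2) + trout(1) = 5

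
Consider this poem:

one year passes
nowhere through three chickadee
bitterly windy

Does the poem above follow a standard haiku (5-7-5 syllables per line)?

No

Line 1: one (1), year (1), passes (2) → 4 (expected 5)
Line 2: nowhere (2), through (1), three (1), chickadee (3) → 7 ✓
Line 3: bitterly (3), windy (2) → 5 ✓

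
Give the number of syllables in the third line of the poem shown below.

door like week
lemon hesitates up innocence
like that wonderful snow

The third line: like (1), that (1), wonderful (3), snow (1) → 6

6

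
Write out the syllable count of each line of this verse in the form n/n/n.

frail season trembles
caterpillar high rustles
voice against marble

Line 1: frail(1) + season(2) + trembles(2) = 5
Line 2: caterpillar(4) + high(1) + rustles(2) = 7
Line 3: voice(1) + against(2) + marble(2) = 5

5/7/5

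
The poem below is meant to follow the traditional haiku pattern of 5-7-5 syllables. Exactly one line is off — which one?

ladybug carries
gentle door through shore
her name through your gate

Line 1: "ladybug carries": 3+2 = 5 ✓
Line 2: "gentle door through shore": 2+1+1+1 = 5 (expected 7)
Line 3: "her name through your gate": 1+1+1+1+1 = 5 ✓

Line 2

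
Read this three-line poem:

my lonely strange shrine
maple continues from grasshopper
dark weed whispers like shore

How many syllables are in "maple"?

2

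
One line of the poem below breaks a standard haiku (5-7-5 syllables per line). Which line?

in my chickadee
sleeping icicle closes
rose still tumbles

Line 1: "in my chickadee": 1+1+3 = 5 ✓
Line 2: "sleeping icicle closes": 2+3+2 = 7 ✓
Line 3: "rose still tumbles": 1+1+2 = 4 (expected 5)

Line 3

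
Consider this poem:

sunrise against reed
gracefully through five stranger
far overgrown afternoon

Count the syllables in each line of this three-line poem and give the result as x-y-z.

Line 1: sunrise(2) + against(2) + reed(1) = 5
Line 2: gracefully(3) + through(1) + five(1) + stranger(2) = 7
Line 3: far(1) + overgrown(3) + afternoon(3) = 7

5-7-7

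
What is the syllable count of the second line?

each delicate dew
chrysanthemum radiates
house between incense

7

The second line: chrysanthemum(4) + radiates(3) = 7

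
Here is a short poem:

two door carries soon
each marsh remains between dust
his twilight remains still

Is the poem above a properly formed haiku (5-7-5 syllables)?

Line 1: two(1) + door(1) + carries(2) + soon(1) = 5 ✓
Line 2: each(1) + marsh(1) + remains(2) + between(2) + dust(1) = 7 ✓
Line 3: his(1) + twilight(2) + remains(2) + still(1) = 6 (expected 5)

No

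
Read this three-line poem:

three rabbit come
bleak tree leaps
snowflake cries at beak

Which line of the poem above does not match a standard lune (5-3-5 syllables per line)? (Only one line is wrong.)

Line 1

Line 1: "three rabbit come": 1+2+1 = 4 (expected 5)
Line 2: "bleak tree leaps": 1+1+1 = 3 ✓
Line 3: "snowflake cries at beak": 2+1+1+1 = 5 ✓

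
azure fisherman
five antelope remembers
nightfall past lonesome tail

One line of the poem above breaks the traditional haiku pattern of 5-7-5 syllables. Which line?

The third line

Line 1: "azure fisherman": 2+3 = 5 ✓
Line 2: "five antelope remembers": 1+3+3 = 7 ✓
Line 3: "nightfall past lonesome tail": 2+1+2+1 = 6 (expected 5)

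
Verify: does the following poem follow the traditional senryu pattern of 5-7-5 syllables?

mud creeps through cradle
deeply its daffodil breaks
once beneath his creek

Line 1: mud(1) + creeps(1) + through(1) + cradle(2) = 5 ✓
Line 2: deeply(2) + its(1) + daffodil(3) + breaks(1) = 7 ✓
Line 3: once(1) + beneath(2) + his(1) + creek(1) = 5 ✓

Yes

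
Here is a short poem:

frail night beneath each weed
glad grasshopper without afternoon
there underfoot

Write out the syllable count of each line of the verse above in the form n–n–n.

6–9–4

Line 1: frail (1), night (1), beneath (2), each (1), weed (1) → 6
Line 2: glad (1), grasshopper (3), without (2), afternoon (3) → 9
Line 3: there (1), underfoot (3) → 4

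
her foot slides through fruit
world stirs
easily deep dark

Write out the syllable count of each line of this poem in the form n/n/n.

5/2/5

Line 1: "her foot slides through fruit": 1+1+1+1+1 = 5
Line 2: "world stirs": 1+1 = 2
Line 3: "easily deep dark": 3+1+1 = 5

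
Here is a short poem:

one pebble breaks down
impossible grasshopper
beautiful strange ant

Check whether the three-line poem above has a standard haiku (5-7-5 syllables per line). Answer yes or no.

Yes

Line 1: "one pebble breaks down": 1+2+1+1 = 5 ✓
Line 2: "impossible grasshopper": 4+3 = 7 ✓
Line 3: "beautiful strange ant": 3+1+1 = 5 ✓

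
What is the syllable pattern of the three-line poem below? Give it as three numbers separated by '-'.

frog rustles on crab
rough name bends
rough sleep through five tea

5-3-5

Line 1: frog (1), rustles (2), on (1), crab (1) → 5
Line 2: rough (1), name (1), bends (1) → 3
Line 3: rough (1), sleep (1), through (1), five (1), tea (1) → 5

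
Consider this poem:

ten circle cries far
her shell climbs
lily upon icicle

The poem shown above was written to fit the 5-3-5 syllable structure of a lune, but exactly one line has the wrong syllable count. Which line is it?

Line 1: ten(1) + circle(2) + cries(1) + far(1) = 5 ✓
Line 2: her(1) + shell(1) + climbs(1) = 3 ✓
Line 3: lily(2) + upon(2) + icicle(3) = 7 (expected 5)

The third line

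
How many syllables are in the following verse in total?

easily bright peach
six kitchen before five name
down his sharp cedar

17

Line 1: easily(3) + bright(1) + peach(1) = 5
Line 2: six(1) + kitchen(2) + before(2) + five(1) + name(1) = 7
Line 3: down(1) + his(1) + sharp(1) + cedar(2) = 5
Total: 5 + 7 + 5 = 17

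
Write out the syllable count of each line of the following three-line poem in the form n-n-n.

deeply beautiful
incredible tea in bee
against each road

Line 1: deeply(2) + beautiful(3) = 5
Line 2: incredible(4) + tea(1) + in(1) + bee(1) = 7
Line 3: against(2) + each(1) + road(1) = 4

5-7-4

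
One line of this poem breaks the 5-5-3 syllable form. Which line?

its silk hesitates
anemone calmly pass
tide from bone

Line 1: its (1), silk (1), hesitates (3) → 5 ✓
Line 2: anemone (4), calmly (2), pass (1) → 7 (expected 5)
Line 3: tide (1), from (1), bone (1) → 3 ✓

Line 2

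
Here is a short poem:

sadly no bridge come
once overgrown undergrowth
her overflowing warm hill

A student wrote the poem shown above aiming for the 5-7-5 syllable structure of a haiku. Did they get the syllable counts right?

No

Line 1: sadly (2), no (1), bridge (1), come (1) → 5 ✓
Line 2: once (1), overgrown (3), undergrowth (3) → 7 ✓
Line 3: her (1), overflowing (4), warm (1), hill (1) → 7 (expected 5)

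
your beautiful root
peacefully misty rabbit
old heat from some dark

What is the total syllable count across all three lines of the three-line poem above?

Line 1: "your beautiful root": 1+3+1 = 5
Line 2: "peacefully misty rabbit": 3+2+2 = 7
Line 3: "old heat from some dark": 1+1+1+1+1 = 5
Total: 5 + 7 + 5 = 17

17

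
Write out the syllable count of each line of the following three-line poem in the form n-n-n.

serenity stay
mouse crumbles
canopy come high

Line 1: serenity (4), stay (1) → 5
Line 2: mouse (1), crumbles (2) → 3
Line 3: canopy (3), come (1), high (1) → 5

5-3-5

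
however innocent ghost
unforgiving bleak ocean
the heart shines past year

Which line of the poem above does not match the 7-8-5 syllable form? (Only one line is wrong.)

Line 1: "however innocent ghost": 3+3+1 = 7 ✓
Line 2: "unforgiving bleak ocean": 4+1+2 = 7 (expected 8)
Line 3: "the heart shines past year": 1+1+1+1+1 = 5 ✓

The second line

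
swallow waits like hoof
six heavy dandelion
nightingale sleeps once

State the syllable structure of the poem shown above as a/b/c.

5/7/5

Line 1: "swallow waits like hoof": 2+1+1+1 = 5
Line 2: "six heavy dandelion": 1+2+4 = 7
Line 3: "nightingale sleeps once": 3+1+1 = 5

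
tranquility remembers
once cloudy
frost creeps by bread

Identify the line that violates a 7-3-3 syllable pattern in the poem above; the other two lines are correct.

Line 1: tranquility(4) + remembers(3) = 7 ✓
Line 2: once(1) + cloudy(2) = 3 ✓
Line 3: frost(1) + creeps(1) + by(1) + bread(1) = 4 (expected 3)

The third line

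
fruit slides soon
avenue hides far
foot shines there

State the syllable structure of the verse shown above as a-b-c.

Line 1: "fruit slides soon": 1+1+1 = 3
Line 2: "avenue hides far": 3+1+1 = 5
Line 3: "foot shines there": 1+1+1 = 3

3-5-3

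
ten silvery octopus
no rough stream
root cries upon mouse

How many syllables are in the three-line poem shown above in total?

Line 1: ten(1) + silvery(3) + octopus(3) = 7
Line 2: no(1) + rough(1) + stream(1) = 3
Line 3: root(1) + cries(1) + upon(2) + mouse(1) = 5
Total: 7 + 3 + 5 = 15

15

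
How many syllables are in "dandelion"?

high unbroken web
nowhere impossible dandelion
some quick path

4

"dandelion" has 4 syllables.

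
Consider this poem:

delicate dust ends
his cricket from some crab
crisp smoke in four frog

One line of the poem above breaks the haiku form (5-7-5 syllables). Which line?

Line 2

Line 1: delicate (3), dust (1), ends (1) → 5 ✓
Line 2: his (1), cricket (2), from (1), some (1), crab (1) → 6 (expected 7)
Line 3: crisp (1), smoke (1), in (1), four (1), frog (1) → 5 ✓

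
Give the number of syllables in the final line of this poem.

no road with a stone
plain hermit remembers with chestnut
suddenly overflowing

The final line: "suddenly overflowing": 3+4 = 7

7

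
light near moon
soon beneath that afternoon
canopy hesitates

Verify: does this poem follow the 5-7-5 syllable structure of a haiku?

No

Line 1: "light near moon": 1+1+1 = 3 (expected 5)
Line 2: "soon beneath that afternoon": 1+2+1+3 = 7 ✓
Line 3: "canopy hesitates": 3+3 = 6 (expected 5)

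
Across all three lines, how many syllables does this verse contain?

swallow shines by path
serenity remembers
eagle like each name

Line 1: swallow(2) + shines(1) + by(1) + path(1) = 5
Line 2: serenity(4) + remembers(3) = 7
Line 3: eagle(2) + like(1) + each(1) + name(1) = 5
Total: 5 + 7 + 5 = 17

17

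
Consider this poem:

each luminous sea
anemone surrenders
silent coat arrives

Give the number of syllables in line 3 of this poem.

5

Line 3: silent (2), coat (1), arrives (2) → 5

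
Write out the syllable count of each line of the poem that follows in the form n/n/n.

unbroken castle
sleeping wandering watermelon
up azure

5/9/3

Line 1: unbroken (3), castle (2) → 5
Line 2: sleeping (2), wandering (3), watermelon (4) → 9
Line 3: up (1), azure (2) → 3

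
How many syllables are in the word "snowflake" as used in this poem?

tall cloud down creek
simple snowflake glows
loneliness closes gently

2

"snowflake" has 2 syllables.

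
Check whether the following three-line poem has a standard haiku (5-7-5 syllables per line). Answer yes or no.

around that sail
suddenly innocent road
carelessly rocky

Line 1: "around that sail": 2+1+1 = 4 (expected 5)
Line 2: "suddenly innocent road": 3+3+1 = 7 ✓
Line 3: "carelessly rocky": 3+2 = 5 ✓

No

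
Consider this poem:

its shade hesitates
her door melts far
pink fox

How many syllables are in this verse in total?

Line 1: its (1), shade (1), hesitates (3) → 5
Line 2: her (1), door (1), melts (1), far (1) → 4
Line 3: pink (1), fox (1) → 2
Total: 5 + 4 + 2 = 11

11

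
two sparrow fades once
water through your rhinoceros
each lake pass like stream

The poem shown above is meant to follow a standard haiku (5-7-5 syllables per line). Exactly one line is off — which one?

Line 1: two (1), sparrow (2), fades (1), once (1) → 5 ✓
Line 2: water (2), through (1), your (1), rhinoceros (4) → 8 (expected 7)
Line 3: each (1), lake (1), pass (1), like (1), stream (1) → 5 ✓

The second line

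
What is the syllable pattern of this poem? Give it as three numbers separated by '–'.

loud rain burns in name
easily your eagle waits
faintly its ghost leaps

Line 1: loud (1), rain (1), burns (1), in (1), name (1) → 5
Line 2: easily (3), your (1), eagle (2), waits (1) → 7
Line 3: faintly (2), its (1), ghost (1), leaps (1) → 5

5–7–5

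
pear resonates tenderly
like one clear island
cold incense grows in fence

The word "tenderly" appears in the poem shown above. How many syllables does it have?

3

"tenderly" has 3 syllables.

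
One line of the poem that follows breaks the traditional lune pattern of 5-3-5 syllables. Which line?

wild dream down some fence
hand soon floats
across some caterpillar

Line 3

Line 1: wild(1) + dream(1) + down(1) + some(1) + fence(1) = 5 ✓
Line 2: hand(1) + soon(1) + floats(1) = 3 ✓
Line 3: across(2) + some(1) + caterpillar(4) = 7 (expected 5)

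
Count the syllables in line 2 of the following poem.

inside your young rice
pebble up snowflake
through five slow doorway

Line 2: pebble (2), up (1), snowflake (2) → 5

5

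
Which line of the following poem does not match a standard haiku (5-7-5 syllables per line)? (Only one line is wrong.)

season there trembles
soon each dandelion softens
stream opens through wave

Line 1: "season there trembles": 2+1+2 = 5 ✓
Line 2: "soon each dandelion softens": 1+1+4+2 = 8 (expected 7)
Line 3: "stream opens through wave": 1+2+1+1 = 5 ✓

Line 2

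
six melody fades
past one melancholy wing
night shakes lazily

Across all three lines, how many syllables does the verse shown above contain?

Line 1: "six melody fades": 1+3+1 = 5
Line 2: "past one melancholy wing": 1+1+4+1 = 7
Line 3: "night shakes lazily": 1+1+3 = 5
Total: 5 + 7 + 5 = 17

17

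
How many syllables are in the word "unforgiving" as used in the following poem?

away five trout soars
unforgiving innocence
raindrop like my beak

4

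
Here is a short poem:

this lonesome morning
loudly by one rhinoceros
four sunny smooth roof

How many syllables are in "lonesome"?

"lonesome" has 2 syllables.

2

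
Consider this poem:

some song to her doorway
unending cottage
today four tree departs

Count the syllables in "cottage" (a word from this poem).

"cottage" has 2 syllables.

2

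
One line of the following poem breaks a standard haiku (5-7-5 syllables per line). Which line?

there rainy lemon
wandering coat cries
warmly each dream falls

Line 2

Line 1: "there rainy lemon": 1+2+2 = 5 ✓
Line 2: "wandering coat cries": 3+1+1 = 5 (expected 7)
Line 3: "warmly each dream falls": 2+1+1+1 = 5 ✓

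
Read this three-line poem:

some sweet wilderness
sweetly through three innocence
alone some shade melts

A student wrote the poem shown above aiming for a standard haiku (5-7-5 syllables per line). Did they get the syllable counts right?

Line 1: "some sweet wilderness": 1+1+3 = 5 ✓
Line 2: "sweetly through three innocence": 2+1+1+3 = 7 ✓
Line 3: "alone some shade melts": 2+1+1+1 = 5 ✓

Yes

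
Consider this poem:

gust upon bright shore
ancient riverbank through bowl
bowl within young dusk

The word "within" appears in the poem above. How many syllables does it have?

2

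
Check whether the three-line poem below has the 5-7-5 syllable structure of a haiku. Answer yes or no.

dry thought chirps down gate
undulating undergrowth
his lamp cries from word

Yes

Line 1: "dry thought chirps down gate": 1+1+1+1+1 = 5 ✓
Line 2: "undulating undergrowth": 4+3 = 7 ✓
Line 3: "his lamp cries from word": 1+1+1+1+1 = 5 ✓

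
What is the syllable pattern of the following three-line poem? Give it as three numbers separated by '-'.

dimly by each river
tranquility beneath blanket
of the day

Line 1: dimly (2), by (1), each (1), river (2) → 6
Line 2: tranquility (4), beneath (2), blanket (2) → 8
Line 3: of (1), the (1), day (1) → 3

6-8-3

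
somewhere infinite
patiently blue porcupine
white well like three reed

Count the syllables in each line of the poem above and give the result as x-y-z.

5-7-5

Line 1: somewhere(2) + infinite(3) = 5
Line 2: patiently(3) + blue(1) + porcupine(3) = 7
Line 3: white(1) + well(1) + like(1) + three(1) + reed(1) = 5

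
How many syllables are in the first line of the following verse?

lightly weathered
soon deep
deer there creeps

4

The first line: lightly (2), weathered (2) → 4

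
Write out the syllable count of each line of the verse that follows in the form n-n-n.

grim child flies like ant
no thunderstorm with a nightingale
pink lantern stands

Line 1: "grim child flies like ant": 1+1+1+1+1 = 5
Line 2: "no thunderstorm with a nightingale": 1+3+1+1+3 = 9
Line 3: "pink lantern stands": 1+2+1 = 4

5-9-4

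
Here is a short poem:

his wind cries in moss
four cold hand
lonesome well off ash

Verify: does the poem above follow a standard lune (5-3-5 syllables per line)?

Line 1: his (1), wind (1), cries (1), in (1), moss (1) → 5 ✓
Line 2: four (1), cold (1), hand (1) → 3 ✓
Line 3: lonesome (2), well (1), off (1), ash (1) → 5 ✓

Yes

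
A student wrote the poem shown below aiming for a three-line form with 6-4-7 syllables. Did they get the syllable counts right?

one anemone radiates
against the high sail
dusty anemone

No

Line 1: "one anemone radiates": 1+4+3 = 8 (expected 6)
Line 2: "against the high sail": 2+1+1+1 = 5 (expected 4)
Line 3: "dusty anemone": 2+4 = 6 (expected 7)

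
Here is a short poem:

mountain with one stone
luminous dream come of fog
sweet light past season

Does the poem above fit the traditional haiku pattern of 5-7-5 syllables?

Yes

Line 1: mountain (2), with (1), one (1), stone (1) → 5 ✓
Line 2: luminous (3), dream (1), come (1), of (1), fog (1) → 7 ✓
Line 3: sweet (1), light (1), past (1), season (2) → 5 ✓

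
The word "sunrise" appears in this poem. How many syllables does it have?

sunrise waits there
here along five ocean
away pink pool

2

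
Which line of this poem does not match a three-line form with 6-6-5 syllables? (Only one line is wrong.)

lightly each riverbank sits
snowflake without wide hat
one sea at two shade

Line 1: "lightly each riverbank sits": 2+1+3+1 = 7 (expected 6)
Line 2: "snowflake without wide hat": 2+2+1+1 = 6 ✓
Line 3: "one sea at two shade": 1+1+1+1+1 = 5 ✓

Line 1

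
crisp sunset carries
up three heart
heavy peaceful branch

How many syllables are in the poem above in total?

13

Line 1: "crisp sunset carries": 1+2+2 = 5
Line 2: "up three heart": 1+1+1 = 3
Line 3: "heavy peaceful branch": 2+2+1 = 5
Total: 5 + 3 + 5 = 13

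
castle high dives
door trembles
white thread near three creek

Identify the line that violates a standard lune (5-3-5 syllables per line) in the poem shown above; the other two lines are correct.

Line 1

Line 1: castle (2), high (1), dives (1) → 4 (expected 5)
Line 2: door (1), trembles (2) → 3 ✓
Line 3: white (1), thread (1), near (1), three (1), creek (1) → 5 ✓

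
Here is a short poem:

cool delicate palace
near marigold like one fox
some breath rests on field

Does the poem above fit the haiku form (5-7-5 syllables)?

Line 1: "cool delicate palace": 1+3+2 = 6 (expected 5)
Line 2: "near marigold like one fox": 1+3+1+1+1 = 7 ✓
Line 3: "some breath rests on field": 1+1+1+1+1 = 5 ✓

No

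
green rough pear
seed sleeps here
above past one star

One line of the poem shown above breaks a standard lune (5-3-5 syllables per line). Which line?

Line 1

Line 1: "green rough pear": 1+1+1 = 3 (expected 5)
Line 2: "seed sleeps here": 1+1+1 = 3 ✓
Line 3: "above past one star": 2+1+1+1 = 5 ✓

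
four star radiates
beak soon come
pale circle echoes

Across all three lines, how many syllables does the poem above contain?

13

Line 1: four (1), star (1), radiates (3) → 5
Line 2: beak (1), soon (1), come (1) → 3
Line 3: pale (1), circle (2), echoes (2) → 5
Total: 5 + 3 + 5 = 13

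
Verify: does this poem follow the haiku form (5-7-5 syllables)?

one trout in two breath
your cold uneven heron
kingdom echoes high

Yes

Line 1: one(1) + trout(1) + in(1) + two(1) + breath(1) = 5 ✓
Line 2: your(1) + cold(1) + uneven(3) + heron(2) = 7 ✓
Line 3: kingdom(2) + echoes(2) + high(1) = 5 ✓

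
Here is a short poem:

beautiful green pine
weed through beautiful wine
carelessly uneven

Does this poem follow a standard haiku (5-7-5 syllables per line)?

Line 1: beautiful (3), green (1), pine (1) → 5 ✓
Line 2: weed (1), through (1), beautiful (3), wine (1) → 6 (expected 7)
Line 3: carelessly (3), uneven (3) → 6 (expected 5)

No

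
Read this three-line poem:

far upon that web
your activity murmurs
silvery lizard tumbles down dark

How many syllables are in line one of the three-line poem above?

5

Line one: "far upon that web": 1+2+1+1 = 5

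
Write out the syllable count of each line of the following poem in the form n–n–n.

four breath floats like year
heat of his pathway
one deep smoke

5–5–3

Line 1: four (1), breath (1), floats (1), like (1), year (1) → 5
Line 2: heat (1), of (1), his (1), pathway (2) → 5
Line 3: one (1), deep (1), smoke (1) → 3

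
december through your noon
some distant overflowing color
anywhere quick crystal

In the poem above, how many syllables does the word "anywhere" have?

3

"anywhere" has 3 syllables.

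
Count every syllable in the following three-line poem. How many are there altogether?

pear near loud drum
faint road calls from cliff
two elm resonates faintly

Line 1: pear(1) + near(1) + loud(1) + drum(1) = 4
Line 2: faint(1) + road(1) + calls(1) + from(1) + cliff(1) = 5
Line 3: two(1) + elm(1) + resonates(3) + faintly(2) = 7
Total: 4 + 5 + 7 = 16

16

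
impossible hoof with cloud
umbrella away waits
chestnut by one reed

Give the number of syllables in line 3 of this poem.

Line 3: chestnut(2) + by(1) + one(1) + reed(1) = 5

5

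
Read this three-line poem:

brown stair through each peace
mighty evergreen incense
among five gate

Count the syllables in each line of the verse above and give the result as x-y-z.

5-7-4

Line 1: "brown stair through each peace": 1+1+1+1+1 = 5
Line 2: "mighty evergreen incense": 2+3+2 = 7
Line 3: "among five gate": 2+1+1 = 4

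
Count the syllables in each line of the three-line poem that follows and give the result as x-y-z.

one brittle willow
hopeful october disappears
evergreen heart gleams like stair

5-8-7

Line 1: one (1), brittle (2), willow (2) → 5
Line 2: hopeful (2), october (3), disappears (3) → 8
Line 3: evergreen (3), heart (1), gleams (1), like (1), stair (1) → 7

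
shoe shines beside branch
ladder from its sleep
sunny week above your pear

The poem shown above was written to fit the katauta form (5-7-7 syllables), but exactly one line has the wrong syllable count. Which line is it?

The second line

Line 1: shoe (1), shines (1), beside (2), branch (1) → 5 ✓
Line 2: ladder (2), from (1), its (1), sleep (1) → 5 (expected 7)
Line 3: sunny (2), week (1), above (2), your (1), pear (1) → 7 ✓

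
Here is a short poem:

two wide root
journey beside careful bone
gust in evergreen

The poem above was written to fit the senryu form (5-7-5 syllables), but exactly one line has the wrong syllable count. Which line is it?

Line 1

Line 1: "two wide root": 1+1+1 = 3 (expected 5)
Line 2: "journey beside careful bone": 2+2+2+1 = 7 ✓
Line 3: "gust in evergreen": 1+1+3 = 5 ✓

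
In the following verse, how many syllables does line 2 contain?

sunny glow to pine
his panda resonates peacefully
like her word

9

Line 2: his (1), panda (2), resonates (3), peacefully (3) → 9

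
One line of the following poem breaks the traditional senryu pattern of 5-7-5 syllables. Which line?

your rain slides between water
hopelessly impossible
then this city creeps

The first line

Line 1: your(1) + rain(1) + slides(1) + between(2) + water(2) = 7 (expected 5)
Line 2: hopelessly(3) + impossible(4) = 7 ✓
Line 3: then(1) + this(1) + city(2) + creeps(1) = 5 ✓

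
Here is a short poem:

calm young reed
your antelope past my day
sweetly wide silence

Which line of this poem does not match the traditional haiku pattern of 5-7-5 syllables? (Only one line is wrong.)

Line 1: calm (1), young (1), reed (1) → 3 (expected 5)
Line 2: your (1), antelope (3), past (1), my (1), day (1) → 7 ✓
Line 3: sweetly (2), wide (1), silence (2) → 5 ✓

Line 1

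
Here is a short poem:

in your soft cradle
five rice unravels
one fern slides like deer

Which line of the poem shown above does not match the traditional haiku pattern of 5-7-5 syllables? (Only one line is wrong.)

Line 1: "in your soft cradle": 1+1+1+2 = 5 ✓
Line 2: "five rice unravels": 1+1+3 = 5 (expected 7)
Line 3: "one fern slides like deer": 1+1+1+1+1 = 5 ✓

The second line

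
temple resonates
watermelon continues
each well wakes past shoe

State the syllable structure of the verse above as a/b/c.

Line 1: "temple resonates": 2+3 = 5
Line 2: "watermelon continues": 4+3 = 7
Line 3: "each well wakes past shoe": 1+1+1+1+1 = 5

5/7/5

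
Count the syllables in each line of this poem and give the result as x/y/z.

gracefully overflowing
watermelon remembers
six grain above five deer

7/7/6

Line 1: gracefully (3), overflowing (4) → 7
Line 2: watermelon (4), remembers (3) → 7
Line 3: six (1), grain (1), above (2), five (1), deer (1) → 6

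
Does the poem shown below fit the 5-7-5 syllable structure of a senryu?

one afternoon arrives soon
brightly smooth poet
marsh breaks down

Line 1: one (1), afternoon (3), arrives (2), soon (1) → 7 (expected 5)
Line 2: brightly (2), smooth (1), poet (2) → 5 (expected 7)
Line 3: marsh (1), breaks (1), down (1) → 3 (expected 5)

No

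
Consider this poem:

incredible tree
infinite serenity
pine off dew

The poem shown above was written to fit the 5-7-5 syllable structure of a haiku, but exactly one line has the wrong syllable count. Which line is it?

Line 1: incredible(4) + tree(1) = 5 ✓
Line 2: infinite(3) + serenity(4) = 7 ✓
Line 3: pine(1) + off(1) + dew(1) = 3 (expected 5)

Line 3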